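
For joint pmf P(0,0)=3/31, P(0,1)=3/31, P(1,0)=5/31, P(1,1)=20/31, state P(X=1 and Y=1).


Read from table: P(X=1, Y=1) = 20/31

20/31


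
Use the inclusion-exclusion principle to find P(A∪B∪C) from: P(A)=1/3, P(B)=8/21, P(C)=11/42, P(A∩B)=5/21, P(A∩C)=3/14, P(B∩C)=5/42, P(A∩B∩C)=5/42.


P(A∪B∪C) = P(A)+P(B)+P(C) - P(AB)-P(AC)-P(BC) + P(ABC)
= 1/3+8/21+11/42 - 5/21-3/14-5/42 + 5/42
= 11/21

11/21


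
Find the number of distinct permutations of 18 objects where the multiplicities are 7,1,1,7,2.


18! = 6402373705728000
Denominator: 7!=5040 * 1!=1 * 1!=1 * 7!=5040 * 2!=2
Coefficient = 6402373705728000 / 50803200 = 126023040

126023040


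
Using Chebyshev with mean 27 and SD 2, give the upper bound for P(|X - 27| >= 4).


k = 4/2 = 2
Chebyshev: P(|X-mu| >= k*sigma) <= 1/k^2 = 1/2^2 = 1/4

1/4


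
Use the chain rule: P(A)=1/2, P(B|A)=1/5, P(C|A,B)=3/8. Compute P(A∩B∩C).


P(A∩B∩C) = P(A) * P(B|A) * P(C|A∩B)
= 1/2 * 1/5 * 3/8
= 1/10 * 3/8 = 3/80

3/80


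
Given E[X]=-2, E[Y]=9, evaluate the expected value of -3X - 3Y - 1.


E[-3X - 3Y - 1] = -3*E[X] - 3*E[Y] - 1
= (-3)*(-2) + (-3)*(9) + (-1)
= 6 - 27 - 1 = -22

-22


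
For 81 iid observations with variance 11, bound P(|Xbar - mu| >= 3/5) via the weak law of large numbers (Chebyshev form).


Var(Xbar) = Var(X)/n = 11/81
Chebyshev: P(|Xbar-mu| >= 3/5) <= Var(Xbar)/(3/5)^2 = (11/81)/(9/25) = 275/729

275/729


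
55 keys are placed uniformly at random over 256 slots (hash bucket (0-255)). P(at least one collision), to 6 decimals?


P(all different) = prod((256-i)/256 for i=0..54) = 0.001906
P(at least one match) = 1 - 0.001906 = 0.998094

0.998094


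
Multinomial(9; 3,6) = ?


9! = 362880
Denominator: 3!=6 * 6!=720
Coefficient = 362880 / 4320 = 84

84


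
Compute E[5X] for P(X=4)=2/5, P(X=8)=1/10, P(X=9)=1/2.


E[5X] = sum(g(x)*P(x))
= 20*2/5 + 40*1/10 + 45*1/2
= 69/2

69/2


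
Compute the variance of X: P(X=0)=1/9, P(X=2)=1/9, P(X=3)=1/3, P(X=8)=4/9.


E[X] = 43/9, E[X^2] = 287/9
Var(X) = E[X^2] - (E[X])^2 = 287/9 - (43/9)^2 = 734/81

734/81


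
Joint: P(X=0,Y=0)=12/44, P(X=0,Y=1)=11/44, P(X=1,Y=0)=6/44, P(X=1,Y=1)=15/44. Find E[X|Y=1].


P(Y=1) = 26/44
E[X|Y=1] = (0*11 + 1*15)/26 = 15/26

15/26


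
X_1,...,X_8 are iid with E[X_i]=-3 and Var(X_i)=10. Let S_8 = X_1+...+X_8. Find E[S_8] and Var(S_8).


E[S_n] = n*mu = 8*-3 = -24
Var(S_n) = n*sigma^2 = 8*10 = 80

E[S_8]=-24, Var(S_8)=80


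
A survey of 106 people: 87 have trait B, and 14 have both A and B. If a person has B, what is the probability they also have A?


P(A|B) = P(A∩B)/P(B) = (14/106)/(87/106) = 14/87

14/87


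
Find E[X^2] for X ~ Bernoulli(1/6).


For Bernoulli: X in {0,1}
E[X^2] = 0^2*(1-1/6) + 1^2*1/6 = 1/6

1/6


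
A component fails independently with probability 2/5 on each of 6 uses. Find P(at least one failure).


P(at least one) = 1 - P(none)
P(none) = (1 - 2/5)^6 = (3/5)^6 = 729/15625
P(at least one) = 1 - 729/15625 = 14896/15625

14896/15625


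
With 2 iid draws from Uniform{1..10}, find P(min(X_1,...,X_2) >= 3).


P(min >= 3) = P(all X_i >= 3) = (P(X_1 >= 3))^2
= (8/10)^2 = (4/5)^2 = 16/25

16/25


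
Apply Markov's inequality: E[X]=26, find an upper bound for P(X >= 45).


Markov: P(X >= a) <= E[X]/a
P(X >= 45) <= 26/45

26/45


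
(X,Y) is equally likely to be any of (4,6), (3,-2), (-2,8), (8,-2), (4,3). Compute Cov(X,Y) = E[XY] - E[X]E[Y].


E[X]=17/5, E[Y]=13/5, E[XY]=-2/5
Cov(X,Y) = E[XY] - E[X]E[Y] = -2/5 - 17/5*13/5 = -231/25

-231/25


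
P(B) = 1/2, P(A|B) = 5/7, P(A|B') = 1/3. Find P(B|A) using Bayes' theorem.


P(A) = P(A|B)P(B) + P(A|B')P(B') = 5/7*1/2 + 1/3*1/2 = 11/21
P(B|A) = P(A|B)P(B)/P(A) = (5/14)/(11/21) = 15/22

15/22


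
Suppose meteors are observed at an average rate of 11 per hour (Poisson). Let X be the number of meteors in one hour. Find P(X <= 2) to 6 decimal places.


P(X<=2) = e^(-11)*11^0/0! + e^(-11)*11^1/1! + e^(-11)*11^2/2!
≈ 0.0000167017 + 0.0001837187 + 0.0010104529
= 0.0012108733
≈ 0.001211

0.001211


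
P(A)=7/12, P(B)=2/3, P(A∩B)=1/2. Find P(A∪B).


P(A∪B) = P(A) + P(B) - P(A∩B)
= 7/12 + 2/3 - 1/2 = 3/4

3/4


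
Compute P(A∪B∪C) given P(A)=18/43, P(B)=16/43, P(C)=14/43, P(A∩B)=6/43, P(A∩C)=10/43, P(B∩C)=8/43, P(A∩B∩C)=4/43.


P(A∪B∪C) = P(A)+P(B)+P(C) - P(AB)-P(AC)-P(BC) + P(ABC)
= 18/43+16/43+14/43 - 6/43-10/43-8/43 + 4/43
= 28/43

28/43


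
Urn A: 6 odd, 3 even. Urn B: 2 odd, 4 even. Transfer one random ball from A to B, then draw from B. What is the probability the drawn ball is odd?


P(transfer odd) = 6/9 = 2/3; P(transfer even) = 1/3
If odd transferred: Urn II has 3 odd of 7, so P(odd|odd moved) = 3/7
If even transferred: Urn II has 2 odd of 7, so P(odd|even moved) = 2/7
By total probability: P(odd) = 2/3*3/7 + 1/3*2/7 = 8/21

8/21


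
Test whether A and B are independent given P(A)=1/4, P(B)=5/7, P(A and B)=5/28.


P(A)*P(B) = 1/4*5/7 = 5/28
P(A∩B) = 5/28, which equals P(A)P(B), so independent

Yes, A and B are independent


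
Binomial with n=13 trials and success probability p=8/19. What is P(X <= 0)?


P(X<=0) = P(X=0)
= 34522712143931/42052983462257059
= 34522712143931/42052983462257059

34522712143931/42052983462257059


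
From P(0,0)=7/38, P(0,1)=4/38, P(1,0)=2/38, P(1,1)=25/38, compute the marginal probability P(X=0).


P(X=0) = P(0,0)+P(0,1) = 7/38 + 4/38 = 11/38

11/38


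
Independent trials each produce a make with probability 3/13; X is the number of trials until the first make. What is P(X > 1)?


P(X > 1) = P(first 1 trials all fail) = (1-p)^1 = (10/13)^1 = 10/13

10/13


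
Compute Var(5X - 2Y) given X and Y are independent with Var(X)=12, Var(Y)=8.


Independence => Cov(X,Y)=0
Var(5X - 2Y) = 5^2*Var(X) + (-2)^2*Var(Y)
= 25*12 + 4*8 = 332

332


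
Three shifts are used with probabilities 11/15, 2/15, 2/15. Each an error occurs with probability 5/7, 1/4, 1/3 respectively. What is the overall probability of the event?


P(A) = P(A|B1)P(B1) + P(A|B2)P(B2) + P(A|B3)P(B3)
= 5/7*11/15 + 1/4*2/15 + 1/3*2/15
= 11/21 + 1/30 + 2/45 = 379/630

379/630


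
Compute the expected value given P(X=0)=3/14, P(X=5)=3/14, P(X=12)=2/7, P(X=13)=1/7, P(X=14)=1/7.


E[X] = sum(x * P(x))
= 0*3/14 + 5*3/14 + 12*2/7 + 13*1/7 + 14*1/7
= 117/14

117/14


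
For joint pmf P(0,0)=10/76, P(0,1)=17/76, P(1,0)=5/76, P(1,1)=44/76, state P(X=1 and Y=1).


Read from table: P(X=1, Y=1) = 44/76 = 11/19

11/19


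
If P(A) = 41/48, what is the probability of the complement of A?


P(A') = 1 - P(A) = 1 - 41/48 = 7/48

7/48


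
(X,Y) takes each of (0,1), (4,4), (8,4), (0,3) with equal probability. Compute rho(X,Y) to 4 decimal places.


Cov(X,Y) = 3.0000, Var(X) = 11.0000, Var(Y) = 1.5000
rho = Cov/(sqrt(VarX)*sqrt(VarY)) = 0.7385

0.7385


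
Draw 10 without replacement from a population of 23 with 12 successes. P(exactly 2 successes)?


P(X=2) = C(12,2)*C(11,8) / C(23,10)
= 66*165 / 1144066
= 10890/1144066 = 495/52003

495/52003


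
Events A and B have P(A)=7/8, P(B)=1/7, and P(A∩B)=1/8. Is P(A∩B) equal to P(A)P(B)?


P(A)*P(B) = 7/8*1/7 = 1/8
P(A∩B) = 1/8, which equals P(A)P(B), so independent

Yes, A and B are independent


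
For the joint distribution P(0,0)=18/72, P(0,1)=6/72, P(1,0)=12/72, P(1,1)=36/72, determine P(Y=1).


P(Y=1) = P(0,1)+P(1,1) = 6/72 + 36/72 = 42/72 = 7/12

7/12


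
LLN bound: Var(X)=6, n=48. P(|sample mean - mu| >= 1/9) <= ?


Var(Xbar) = Var(X)/n = 6/48
Chebyshev: P(|Xbar-mu| >= 1/9) <= Var(Xbar)/(1/9)^2 = (1/8)/(1/81) = 81/8
Bound exceeds 1, so trivial bound: 1

1


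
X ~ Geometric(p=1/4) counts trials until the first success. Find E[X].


For geometric (trials until first success), E[X] = 1/p = 1/(1/4) = 4

4


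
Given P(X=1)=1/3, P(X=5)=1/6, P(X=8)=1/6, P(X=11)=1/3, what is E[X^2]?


E[X^2] = sum(g(x)*P(x))
= 1*1/3 + 25*1/6 + 64*1/6 + 121*1/3
= 111/2

111/2


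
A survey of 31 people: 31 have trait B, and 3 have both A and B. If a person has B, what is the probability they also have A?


P(A|B) = P(A∩B)/P(B) = (3/31)/(31/31) = 3/31

3/31


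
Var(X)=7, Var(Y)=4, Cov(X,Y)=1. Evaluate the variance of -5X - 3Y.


Var(-5X - 3Y) = (-5)^2*Var(X) + (-3)^2*Var(Y) + 2*(-5)*(-3)*Cov(X,Y)
= 25*7 + 9*4 + 30*1
= 175 + 36 + 30 = 241

241


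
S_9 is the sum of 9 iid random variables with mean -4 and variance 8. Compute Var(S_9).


By independence, Var(S_n) = n*Var(X_1) = 9*8 = 72

72


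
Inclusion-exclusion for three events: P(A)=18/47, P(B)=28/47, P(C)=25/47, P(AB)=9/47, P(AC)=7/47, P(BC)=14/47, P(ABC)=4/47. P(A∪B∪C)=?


P(A∪B∪C) = P(A)+P(B)+P(C) - P(AB)-P(AC)-P(BC) + P(ABC)
= 18/47+28/47+25/47 - 9/47-7/47-14/47 + 4/47
= 45/47

45/47


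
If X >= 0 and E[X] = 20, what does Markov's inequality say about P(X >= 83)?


Markov: P(X >= a) <= E[X]/a
P(X >= 83) <= 20/83

20/83


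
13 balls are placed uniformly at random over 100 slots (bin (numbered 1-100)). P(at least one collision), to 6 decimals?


P(all different) = prod((100-i)/100 for i=0..12) = 0.442775
P(at least one match) = 1 - 0.442775 = 0.557225

0.557225


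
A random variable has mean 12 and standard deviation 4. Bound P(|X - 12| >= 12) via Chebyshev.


k = 12/4 = 3
Chebyshev: P(|X-mu| >= k*sigma) <= 1/k^2 = 1/3^2 = 1/9

1/9


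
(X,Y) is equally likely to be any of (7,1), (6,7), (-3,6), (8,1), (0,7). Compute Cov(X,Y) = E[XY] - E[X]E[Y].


E[X]=18/5, E[Y]=22/5, E[XY]=39/5
Cov(X,Y) = E[XY] - E[X]E[Y] = 39/5 - 18/5*22/5 = -201/25

-201/25


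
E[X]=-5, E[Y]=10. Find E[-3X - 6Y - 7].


E[-3X - 6Y - 7] = -3*E[X] - 6*E[Y] - 7
= (-3)*(-5) + (-6)*(10) + (-7)
= 15 - 60 - 7 = -52

-52


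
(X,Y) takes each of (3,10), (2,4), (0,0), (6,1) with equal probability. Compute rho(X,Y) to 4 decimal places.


Cov(X,Y) = 0.6875, Var(X) = 4.6875, Var(Y) = 15.1875
rho = Cov/(sqrt(VarX)*sqrt(VarY)) = 0.0815

0.0815


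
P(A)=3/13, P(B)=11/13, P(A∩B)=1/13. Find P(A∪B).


P(A∪B) = P(A) + P(B) - P(A∩B)
= 3/13 + 11/13 - 1/13 = 1

1


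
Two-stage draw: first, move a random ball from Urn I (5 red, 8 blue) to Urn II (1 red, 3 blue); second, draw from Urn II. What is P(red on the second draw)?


P(transfer red) = 5/13; P(transfer blue) = 8/13
If red transferred: Urn II has 2 red of 5, so P(red|red moved) = 2/5
If blue transferred: Urn II has 1 red of 5, so P(red|blue moved) = 1/5
By total probability: P(red) = 5/13*2/5 + 8/13*1/5 = 18/65

18/65


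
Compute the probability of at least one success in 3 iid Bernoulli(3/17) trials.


P(at least one) = 1 - P(none)
P(none) = (1 - 3/17)^3 = (14/17)^3 = 2744/4913
P(at least one) = 1 - 2744/4913 = 2169/4913

2169/4913


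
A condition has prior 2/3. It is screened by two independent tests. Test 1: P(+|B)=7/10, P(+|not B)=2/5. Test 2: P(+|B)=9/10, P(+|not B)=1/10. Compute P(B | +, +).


After test 1: P(+) = 7/10*2/3 + 2/5*1/3 = 3/5
P(B|+) = (7/15)/(3/5) = 7/9
After test 2 (use post1 as new prior): P(+) = 9/10*7/9 + 1/10*2/9 = 13/18
P(B|+,+) = (7/10)/(13/18) = 63/65

63/65


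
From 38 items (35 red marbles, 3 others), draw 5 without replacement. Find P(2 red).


P(X=2) = C(35,2)*C(3,3) / C(38,5)
= 595*1 / 501942
= 595/501942 = 5/4218

5/4218


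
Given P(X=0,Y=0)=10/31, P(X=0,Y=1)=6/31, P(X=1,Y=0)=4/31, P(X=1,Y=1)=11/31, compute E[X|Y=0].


P(Y=0) = 14/31
E[X|Y=0] = (0*10 + 1*4)/14 = 4/14 = 2/7

2/7


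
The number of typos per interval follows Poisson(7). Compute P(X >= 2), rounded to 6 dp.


P(X>=2) = 1 - P(X<=1) = 1 - (e^(-7)*7^0/0! + e^(-7)*7^1/1!)
≈ 1 - (0.0009118820 + 0.0063831738)
= 1 - 0.0072950558 = 0.9927049442
≈ 0.992705

0.992705


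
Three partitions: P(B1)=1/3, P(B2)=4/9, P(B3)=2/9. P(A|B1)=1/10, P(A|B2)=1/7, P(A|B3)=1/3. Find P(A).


P(A) = P(A|B1)P(B1) + P(A|B2)P(B2) + P(A|B3)P(B3)
= 1/10*1/3 + 1/7*4/9 + 1/3*2/9
= 1/30 + 4/63 + 2/27 = 323/1890

323/1890


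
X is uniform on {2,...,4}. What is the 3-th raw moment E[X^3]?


E[X^3] = (1/3) * sum(x^3 for x=2..4)
= 99/3 = 33

33


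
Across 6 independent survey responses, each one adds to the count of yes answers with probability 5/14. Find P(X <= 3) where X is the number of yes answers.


P(X<=3) = P(X=0) + P(X=1) + P(X=2) + P(X=3)
= 531441/7529536 + 885735/3764768 + 2460375/7529536 + 455625/1882384
= 3292893/3764768

3292893/3764768


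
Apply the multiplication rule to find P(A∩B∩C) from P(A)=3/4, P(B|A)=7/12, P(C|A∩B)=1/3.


P(A∩B∩C) = P(A) * P(B|A) * P(C|A∩B)
= 3/4 * 7/12 * 1/3
= 7/16 * 1/3 = 7/48

7/48


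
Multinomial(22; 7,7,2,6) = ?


22! = 1124000727777607680000
Denominator: 7!=5040 * 7!=5040 * 2!=2 * 6!=720
Coefficient = 1124000727777607680000 / 36578304000 = 30728617920

30728617920


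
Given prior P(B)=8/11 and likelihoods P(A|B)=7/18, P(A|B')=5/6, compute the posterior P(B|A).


P(A) = P(A|B)P(B) + P(A|B')P(B') = 7/18*8/11 + 5/6*3/11 = 101/198
P(B|A) = P(A|B)P(B)/P(A) = (28/99)/(101/198) = 56/101

56/101


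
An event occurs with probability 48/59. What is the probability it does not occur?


P(A') = 1 - P(A) = 1 - 48/59 = 11/59

11/59


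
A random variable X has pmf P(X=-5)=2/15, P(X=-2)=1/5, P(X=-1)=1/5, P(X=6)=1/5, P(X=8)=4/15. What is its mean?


E[X] = sum(x * P(x))
= -5*2/15 - 2*1/5 - 1*1/5 + 6*1/5 + 8*4/15
= 31/15

31/15


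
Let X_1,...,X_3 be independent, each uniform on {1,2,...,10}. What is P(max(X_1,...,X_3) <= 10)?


P(max <= 10) = P(all X_i <= 10) = (P(X_1 <= 10))^3
= (10/10)^3 = 1^3 = 1

1


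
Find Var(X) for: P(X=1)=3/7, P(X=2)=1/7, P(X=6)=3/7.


E[X] = 23/7, E[X^2] = 115/7
Var(X) = E[X^2] - (E[X])^2 = 115/7 - (23/7)^2 = 276/49

276/49


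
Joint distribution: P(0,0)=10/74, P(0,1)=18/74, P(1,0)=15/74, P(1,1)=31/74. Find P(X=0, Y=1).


Read from table: P(X=0, Y=1) = 18/74 = 9/37

9/37


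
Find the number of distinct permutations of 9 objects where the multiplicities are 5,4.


9! = 362880
Denominator: 5!=120 * 4!=24
Coefficient = 362880 / 2880 = 126

126


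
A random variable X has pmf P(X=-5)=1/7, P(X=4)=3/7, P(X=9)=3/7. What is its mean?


E[X] = sum(x * P(x))
= -5*1/7 + 4*3/7 + 9*3/7
= 34/7

34/7


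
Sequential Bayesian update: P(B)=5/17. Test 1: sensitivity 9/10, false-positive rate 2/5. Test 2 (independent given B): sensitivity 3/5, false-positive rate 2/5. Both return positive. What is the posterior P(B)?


After test 1: P(+) = 9/10*5/17 + 2/5*12/17 = 93/170
P(B|+) = (9/34)/(93/170) = 15/31
After test 2 (use post1 as new prior): P(+) = 3/5*15/31 + 2/5*16/31 = 77/155
P(B|+,+) = (9/31)/(77/155) = 45/77

45/77


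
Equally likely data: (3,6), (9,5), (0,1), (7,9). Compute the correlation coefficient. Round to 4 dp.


Cov(X,Y) = 6.5625, Var(X) = 12.1875, Var(Y) = 8.1875
rho = Cov/(sqrt(VarX)*sqrt(VarY)) = 0.6570

0.6570


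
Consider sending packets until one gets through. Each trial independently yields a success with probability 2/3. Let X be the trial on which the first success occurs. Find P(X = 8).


P(X=8) = (1-p)^7 * p = (1/3)^7 * 2/3
= 1/2187 * 2/3 = 2/6561

2/6561


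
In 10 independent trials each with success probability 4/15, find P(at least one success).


P(at least one) = 1 - P(none)
P(none) = (1 - 4/15)^10 = (11/15)^10 = 25937424601/576650390625
P(at least one) = 1 - 25937424601/576650390625 = 550712966024/576650390625

550712966024/576650390625


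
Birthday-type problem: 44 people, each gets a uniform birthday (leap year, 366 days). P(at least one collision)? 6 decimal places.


P(all different) = prod((366-i)/366 for i=0..43) = 0.067633
P(at least one match) = 1 - 0.067633 = 0.932367

0.932367


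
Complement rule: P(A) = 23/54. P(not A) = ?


P(A') = 1 - P(A) = 1 - 23/54 = 31/54

31/54


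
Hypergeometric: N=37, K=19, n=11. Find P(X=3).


P(X=3) = C(19,3)*C(18,8) / C(37,11)
= 969*43758 / 854992152
= 42401502/854992152 = 46189/931364

46189/931364


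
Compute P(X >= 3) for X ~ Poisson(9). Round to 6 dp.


P(X>=3) = 1 - P(X<=2) = 1 - (e^(-9)*9^0/0! + e^(-9)*9^1/1! + e^(-9)*9^2/2!)
≈ 1 - (0.0001234098 + 0.0011106882 + 0.0049980971)
= 1 - 0.0062321951 = 0.9937678049
≈ 0.993768

0.993768


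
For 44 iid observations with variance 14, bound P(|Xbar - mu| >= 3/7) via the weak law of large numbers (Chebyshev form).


Var(Xbar) = Var(X)/n = 14/44
Chebyshev: P(|Xbar-mu| >= 3/7) <= Var(Xbar)/(3/7)^2 = (7/22)/(9/49) = 343/198
Bound exceeds 1, so trivial bound: 1

1


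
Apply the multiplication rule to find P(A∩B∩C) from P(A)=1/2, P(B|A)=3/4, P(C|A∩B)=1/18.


P(A∩B∩C) = P(A) * P(B|A) * P(C|A∩B)
= 1/2 * 3/4 * 1/18
= 3/8 * 1/18 = 1/48

1/48


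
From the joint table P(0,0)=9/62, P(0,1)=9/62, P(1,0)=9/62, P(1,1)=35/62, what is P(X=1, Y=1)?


Read from table: P(X=1, Y=1) = 35/62

35/62


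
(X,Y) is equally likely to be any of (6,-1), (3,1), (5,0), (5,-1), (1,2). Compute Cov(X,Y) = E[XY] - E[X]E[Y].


E[X]=4, E[Y]=1/5, E[XY]=-6/5
Cov(X,Y) = E[XY] - E[X]E[Y] = -6/5 - 4*1/5 = -2

-2


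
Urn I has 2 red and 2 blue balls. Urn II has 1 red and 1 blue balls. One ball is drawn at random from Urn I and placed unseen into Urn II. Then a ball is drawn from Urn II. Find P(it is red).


P(transfer red) = 2/4 = 1/2; P(transfer blue) = 1/2
If red transferred: Urn II has 2 red of 3, so P(red|red moved) = 2/3
If blue transferred: Urn II has 1 red of 3, so P(red|blue moved) = 1/3
By total probability: P(red) = 1/2*2/3 + 1/2*1/3 = 1/2

1/2


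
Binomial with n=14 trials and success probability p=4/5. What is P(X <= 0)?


P(X<=0) = P(X=0)
= 1/6103515625
= 1/6103515625

1/6103515625


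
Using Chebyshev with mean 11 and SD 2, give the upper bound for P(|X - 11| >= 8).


k = 8/2 = 4
Chebyshev: P(|X-mu| >= k*sigma) <= 1/k^2 = 1/4^2 = 1/16

1/16


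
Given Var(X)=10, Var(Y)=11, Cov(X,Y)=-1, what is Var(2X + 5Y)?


Var(2X + 5Y) = 2^2*Var(X) + 5^2*Var(Y) + 2*2*5*Cov(X,Y)
= 4*10 + 25*11 + 20*(-1)
= 40 + 275 - 20 = 295

295


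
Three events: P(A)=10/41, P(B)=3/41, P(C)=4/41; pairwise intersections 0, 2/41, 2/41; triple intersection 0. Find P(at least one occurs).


P(A∪B∪C) = P(A)+P(B)+P(C) - P(AB)-P(AC)-P(BC) + P(ABC)
= 10/41+3/41+4/41 - 0-2/41-2/41 + 0
= 13/41

13/41


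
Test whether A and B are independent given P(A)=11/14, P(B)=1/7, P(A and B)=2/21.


P(A)*P(B) = 11/14*1/7 = 11/98
P(A∩B) = 2/21 != 11/98, so not independent

No, A and B are not independent


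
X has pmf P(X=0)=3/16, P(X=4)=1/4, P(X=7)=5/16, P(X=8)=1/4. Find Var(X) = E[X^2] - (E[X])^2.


E[X] = 83/16, E[X^2] = 565/16
Var(X) = E[X^2] - (E[X])^2 = 565/16 - (83/16)^2 = 2151/256

2151/256


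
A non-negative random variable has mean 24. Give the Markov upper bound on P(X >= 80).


Markov: P(X >= a) <= E[X]/a
P(X >= 80) <= 24/80 = 3/10

3/10


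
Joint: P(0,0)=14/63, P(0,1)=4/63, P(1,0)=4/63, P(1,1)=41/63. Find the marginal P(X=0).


P(X=0) = P(0,0)+P(0,1) = 14/63 + 4/63 = 18/63 = 2/7

2/7


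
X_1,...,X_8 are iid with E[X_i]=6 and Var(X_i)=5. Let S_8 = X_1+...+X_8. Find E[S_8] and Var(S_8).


E[S_n] = n*mu = 8*6 = 48
Var(S_n) = n*sigma^2 = 8*5 = 40

E[S_8]=48, Var(S_8)=40


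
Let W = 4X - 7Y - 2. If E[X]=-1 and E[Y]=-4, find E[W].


E[4X - 7Y - 2] = 4*E[X] - 7*E[Y] - 2
= (4)*(-1) + (-7)*(-4) + (-2)
= -4 + 28 - 2 = 22

22


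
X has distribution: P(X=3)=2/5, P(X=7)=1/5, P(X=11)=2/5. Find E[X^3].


E[X^3] = sum(g(x)*P(x))
= 27*2/5 + 343*1/5 + 1331*2/5
= 3059/5

3059/5


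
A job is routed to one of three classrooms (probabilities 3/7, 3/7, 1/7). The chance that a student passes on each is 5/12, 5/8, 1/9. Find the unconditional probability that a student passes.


P(A) = P(A|B1)P(B1) + P(A|B2)P(B2) + P(A|B3)P(B3)
= 5/12*3/7 + 5/8*3/7 + 1/9*1/7
= 5/28 + 15/56 + 1/63 = 233/504

233/504


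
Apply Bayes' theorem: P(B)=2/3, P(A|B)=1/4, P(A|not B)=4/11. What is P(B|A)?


P(A) = P(A|B)P(B) + P(A|B')P(B') = 1/4*2/3 + 4/11*1/3 = 19/66
P(B|A) = P(A|B)P(B)/P(A) = (1/6)/(19/66) = 11/19

11/19


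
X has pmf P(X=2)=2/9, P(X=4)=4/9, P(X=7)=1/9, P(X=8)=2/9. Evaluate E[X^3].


E[X^3] = sum(x^3 * P(x))
= 8*2/9 + 64*4/9 + 343*1/9 + 512*2/9
= 1639/9

1639/9


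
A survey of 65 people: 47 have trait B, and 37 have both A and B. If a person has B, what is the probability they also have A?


P(A|B) = P(A∩B)/P(B) = (37/65)/(47/65) = 37/47

37/47


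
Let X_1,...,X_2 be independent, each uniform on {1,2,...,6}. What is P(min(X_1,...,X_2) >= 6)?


P(min >= 6) = P(all X_i >= 6) = (P(X_1 >= 6))^2
= (1/6)^2 = 1/36

1/36


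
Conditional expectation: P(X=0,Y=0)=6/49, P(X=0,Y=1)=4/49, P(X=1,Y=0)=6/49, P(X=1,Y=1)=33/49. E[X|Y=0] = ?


P(Y=0) = 12/49
E[X|Y=0] = (0*6 + 1*6)/12 = 6/12 = 1/2

1/2


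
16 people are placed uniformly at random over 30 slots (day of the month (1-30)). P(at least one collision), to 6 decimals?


P(all different) = prod((30-i)/30 for i=0..15) = 0.007068
P(at least one match) = 1 - 0.007068 = 0.992932

0.992932


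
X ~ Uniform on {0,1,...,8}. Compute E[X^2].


E[X^2] = (1/9) * sum(x^2 for x=0..8)
= 204/9 = 68/3

68/3


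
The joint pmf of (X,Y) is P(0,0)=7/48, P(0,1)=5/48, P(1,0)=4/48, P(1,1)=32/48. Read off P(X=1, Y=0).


Read from table: P(X=1, Y=0) = 4/48 = 1/12

1/12


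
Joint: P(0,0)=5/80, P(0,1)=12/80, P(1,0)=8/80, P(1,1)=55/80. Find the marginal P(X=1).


P(X=1) = P(1,0)+P(1,1) = 8/80 + 55/80 = 63/80

63/80


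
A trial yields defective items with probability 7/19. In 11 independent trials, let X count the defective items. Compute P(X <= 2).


P(X<=2) = P(X=0) + P(X=1) + P(X=2)
= 743008370688/116490258898219 + 4767637045248/116490258898219 + 13905608048640/116490258898219
= 19416253464576/116490258898219

19416253464576/116490258898219


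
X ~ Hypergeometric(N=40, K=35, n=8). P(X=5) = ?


P(X=5) = C(35,5)*C(5,3) / C(40,8)
= 324632*10 / 76904685
= 3246320/76904685 = 3472/82251

3472/82251


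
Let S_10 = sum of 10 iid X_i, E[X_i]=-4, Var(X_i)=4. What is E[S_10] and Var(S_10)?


E[S_n] = n*mu = 10*-4 = -40
Var(S_n) = n*sigma^2 = 10*4 = 40

E[S_10]=-40, Var(S_10)=40


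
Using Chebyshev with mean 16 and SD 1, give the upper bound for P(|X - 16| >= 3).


k = 3/1 = 3
Chebyshev: P(|X-mu| >= k*sigma) <= 1/k^2 = 1/3^2 = 1/9

1/9


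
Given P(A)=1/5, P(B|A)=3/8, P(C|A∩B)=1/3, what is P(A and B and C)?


P(A∩B∩C) = P(A) * P(B|A) * P(C|A∩B)
= 1/5 * 3/8 * 1/3
= 3/40 * 1/3 = 1/40

1/40


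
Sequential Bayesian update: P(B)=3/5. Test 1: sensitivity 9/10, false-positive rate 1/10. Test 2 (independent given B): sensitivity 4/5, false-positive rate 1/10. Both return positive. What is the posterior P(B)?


After test 1: P(+) = 9/10*3/5 + 1/10*2/5 = 29/50
P(B|+) = (27/50)/(29/50) = 27/29
After test 2 (use post1 as new prior): P(+) = 4/5*27/29 + 1/10*2/29 = 109/145
P(B|+,+) = (108/145)/(109/145) = 108/109

108/109


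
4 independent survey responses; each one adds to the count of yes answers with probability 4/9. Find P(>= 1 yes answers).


P(at least one) = 1 - P(none)
P(none) = (1 - 4/9)^4 = (5/9)^4 = 625/6561
P(at least one) = 1 - 625/6561 = 5936/6561

5936/6561


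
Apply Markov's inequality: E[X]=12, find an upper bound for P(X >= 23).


Markov: P(X >= a) <= E[X]/a
P(X >= 23) <= 12/23

12/23


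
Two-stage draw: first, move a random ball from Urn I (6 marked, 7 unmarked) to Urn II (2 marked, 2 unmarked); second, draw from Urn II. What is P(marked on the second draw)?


P(transfer marked) = 6/13; P(transfer unmarked) = 7/13
If marked transferred: Urn II has 3 marked of 5, so P(marked|marked moved) = 3/5
If unmarked transferred: Urn II has 2 marked of 5, so P(marked|unmarked moved) = 2/5
By total probability: P(marked) = 6/13*3/5 + 7/13*2/5 = 32/65

32/65


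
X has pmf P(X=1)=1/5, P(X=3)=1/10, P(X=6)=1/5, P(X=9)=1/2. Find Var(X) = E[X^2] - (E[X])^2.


E[X] = 31/5, E[X^2] = 244/5
Var(X) = E[X^2] - (E[X])^2 = 244/5 - (31/5)^2 = 259/25

259/25


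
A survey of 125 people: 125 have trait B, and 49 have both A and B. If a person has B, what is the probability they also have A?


P(A|B) = P(A∩B)/P(B) = (49/125)/(125/125) = 49/125

49/125


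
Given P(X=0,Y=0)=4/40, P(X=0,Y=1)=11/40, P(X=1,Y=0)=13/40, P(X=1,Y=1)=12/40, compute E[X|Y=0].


P(Y=0) = 17/40
E[X|Y=0] = (0*4 + 1*13)/17 = 13/17

13/17


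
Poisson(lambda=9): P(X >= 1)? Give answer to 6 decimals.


P(X>=1) = 1 - P(X<=0) = 1 - (e^(-9)*9^0/0!)
≈ 1 - 0.0001234098 = 0.9998765902
≈ 0.999877

0.999877


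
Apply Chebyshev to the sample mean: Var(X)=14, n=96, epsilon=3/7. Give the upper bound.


Var(Xbar) = Var(X)/n = 14/96
Chebyshev: P(|Xbar-mu| >= 3/7) <= Var(Xbar)/(3/7)^2 = (7/48)/(9/49) = 343/432

343/432


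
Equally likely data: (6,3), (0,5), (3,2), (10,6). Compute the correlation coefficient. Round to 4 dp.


Cov(X,Y) = 2.0000, Var(X) = 13.6875, Var(Y) = 2.5000
rho = Cov/(sqrt(VarX)*sqrt(VarY)) = 0.3419

0.3419


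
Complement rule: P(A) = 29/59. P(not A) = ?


P(A') = 1 - P(A) = 1 - 29/59 = 30/59

30/59


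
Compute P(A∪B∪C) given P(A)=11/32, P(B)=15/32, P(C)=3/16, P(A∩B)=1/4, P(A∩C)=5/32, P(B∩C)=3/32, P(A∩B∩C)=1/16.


P(A∪B∪C) = P(A)+P(B)+P(C) - P(AB)-P(AC)-P(BC) + P(ABC)
= 11/32+15/32+3/16 - 1/4-5/32-3/32 + 1/16
= 9/16

9/16


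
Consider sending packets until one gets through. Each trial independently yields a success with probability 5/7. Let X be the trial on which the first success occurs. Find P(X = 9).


P(X=9) = (1-p)^8 * p = (2/7)^8 * 5/7
= 256/5764801 * 5/7 = 1280/40353607

1280/40353607


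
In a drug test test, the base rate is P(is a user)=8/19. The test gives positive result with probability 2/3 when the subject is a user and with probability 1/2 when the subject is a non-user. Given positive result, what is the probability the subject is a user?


P(A) = P(A|B)P(B) + P(A|B')P(B') = 2/3*8/19 + 1/2*11/19 = 65/114
P(B|A) = P(A|B)P(B)/P(A) = (16/57)/(65/114) = 32/65

32/65


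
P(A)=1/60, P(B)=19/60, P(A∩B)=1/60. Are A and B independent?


P(A)*P(B) = 1/60*19/60 = 19/3600
P(A∩B) = 1/60 != 19/3600, so not independent

No, A and B are not independent


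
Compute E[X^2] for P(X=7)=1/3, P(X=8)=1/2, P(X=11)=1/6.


E[X^2] = sum(g(x)*P(x))
= 49*1/3 + 64*1/2 + 121*1/6
= 137/2

137/2


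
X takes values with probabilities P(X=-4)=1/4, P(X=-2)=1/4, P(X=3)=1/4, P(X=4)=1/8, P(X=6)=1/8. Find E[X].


E[X] = sum(x * P(x))
= -4*1/4 - 2*1/4 + 3*1/4 + 4*1/8 + 6*1/8
= 1/2

1/2


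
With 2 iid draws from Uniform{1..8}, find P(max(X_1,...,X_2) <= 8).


P(max <= 8) = P(all X_i <= 8) = (P(X_1 <= 8))^2
= (8/8)^2 = 1^2 = 1

1


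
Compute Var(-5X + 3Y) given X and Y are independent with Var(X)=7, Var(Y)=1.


Independence => Cov(X,Y)=0
Var(-5X + 3Y) = (-5)^2*Var(X) + 3^2*Var(Y)
= 25*7 + 9*1 = 184

184


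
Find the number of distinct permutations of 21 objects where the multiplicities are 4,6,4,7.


21! = 51090942171709440000
Denominator: 4!=24 * 6!=720 * 4!=24 * 7!=5040
Coefficient = 51090942171709440000 / 2090188800 = 24443218800

24443218800


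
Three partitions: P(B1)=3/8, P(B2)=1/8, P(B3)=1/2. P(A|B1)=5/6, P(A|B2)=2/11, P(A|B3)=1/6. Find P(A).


P(A) = P(A|B1)P(B1) + P(A|B2)P(B2) + P(A|B3)P(B3)
= 5/6*3/8 + 2/11*1/8 + 1/6*1/2
= 5/16 + 1/44 + 1/12 = 221/528

221/528


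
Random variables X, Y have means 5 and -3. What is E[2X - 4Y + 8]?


E[2X - 4Y + 8] = 2*E[X] - 4*E[Y] + 8
= (2)*(5) + (-4)*(-3) + (8)
= 10 + 12 + 8 = 30

30


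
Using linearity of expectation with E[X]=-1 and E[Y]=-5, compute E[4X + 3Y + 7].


E[4X + 3Y + 7] = 4*E[X] + 3*E[Y] + 7
= (4)*(-1) + (3)*(-5) + (7)
= -4 - 15 + 7 = -12

-12


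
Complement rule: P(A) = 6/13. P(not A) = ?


P(A') = 1 - P(A) = 1 - 6/13 = 7/13

7/13


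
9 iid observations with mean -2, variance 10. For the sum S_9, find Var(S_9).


By independence, Var(S_n) = n*Var(X_1) = 9*10 = 90

90


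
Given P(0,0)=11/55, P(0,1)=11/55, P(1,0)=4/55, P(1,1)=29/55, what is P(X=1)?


P(X=1) = P(1,0)+P(1,1) = 4/55 + 29/55 = 33/55 = 3/5

3/5


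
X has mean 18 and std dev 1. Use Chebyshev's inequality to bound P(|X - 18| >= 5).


k = 5/1 = 5
Chebyshev: P(|X-mu| >= k*sigma) <= 1/k^2 = 1/5^2 = 1/25

1/25


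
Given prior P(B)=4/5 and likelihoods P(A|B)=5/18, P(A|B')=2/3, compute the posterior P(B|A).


P(A) = P(A|B)P(B) + P(A|B')P(B') = 5/18*4/5 + 2/3*1/5 = 16/45
P(B|A) = P(A|B)P(B)/P(A) = (2/9)/(16/45) = 5/8

5/8


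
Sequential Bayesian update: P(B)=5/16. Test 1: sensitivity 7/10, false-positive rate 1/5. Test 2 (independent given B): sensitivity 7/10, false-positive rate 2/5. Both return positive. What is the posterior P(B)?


After test 1: P(+) = 7/10*5/16 + 1/5*11/16 = 57/160
P(B|+) = (7/32)/(57/160) = 35/57
After test 2 (use post1 as new prior): P(+) = 7/10*35/57 + 2/5*22/57 = 111/190
P(B|+,+) = (49/114)/(111/190) = 245/333

245/333


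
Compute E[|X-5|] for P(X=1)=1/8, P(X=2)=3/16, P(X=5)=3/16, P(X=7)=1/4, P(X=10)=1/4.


E[|X-5|] = sum(g(x)*P(x))
= 4*1/8 + 3*3/16 + 0*3/16 + 2*1/4 + 5*1/4
= 45/16

45/16


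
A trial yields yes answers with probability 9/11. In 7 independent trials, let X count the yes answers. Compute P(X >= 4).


P(X>=4) = P(X=4) + P(X=5) + P(X=6) + P(X=7)
= 1837080/19487171 + 4960116/19487171 + 7440174/19487171 + 4782969/19487171
= 19020339/19487171

19020339/19487171


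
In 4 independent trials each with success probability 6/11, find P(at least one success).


P(at least one) = 1 - P(none)
P(none) = (1 - 6/11)^4 = (5/11)^4 = 625/14641
P(at least one) = 1 - 625/14641 = 14016/14641

14016/14641


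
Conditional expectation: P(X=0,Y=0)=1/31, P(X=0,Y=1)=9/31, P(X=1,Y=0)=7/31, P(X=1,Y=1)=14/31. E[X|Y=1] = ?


P(Y=1) = 23/31
E[X|Y=1] = (0*9 + 1*14)/23 = 14/23

14/23


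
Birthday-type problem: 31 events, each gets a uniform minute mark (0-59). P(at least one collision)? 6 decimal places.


P(all different) = prod((60-i)/60 for i=0..30) = 0.000071
P(at least one match) = 1 - 0.000071 = 0.999929

0.999929


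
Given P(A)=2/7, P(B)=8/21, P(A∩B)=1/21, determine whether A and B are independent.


P(A)*P(B) = 2/7*8/21 = 16/147
P(A∩B) = 1/21 != 16/147, so not independent

No, A and B are not independent


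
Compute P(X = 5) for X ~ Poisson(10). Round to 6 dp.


P(X=5) = e^(-10) * 10^5 / 5!
≈ 0.00004539992976 * 100000 / 120
≈ 0.037833

0.037833


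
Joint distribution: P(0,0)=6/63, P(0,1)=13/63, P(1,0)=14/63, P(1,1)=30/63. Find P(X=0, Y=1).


Read from table: P(X=0, Y=1) = 13/63

13/63


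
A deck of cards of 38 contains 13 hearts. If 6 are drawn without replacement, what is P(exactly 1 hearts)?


P(X=1) = C(13,1)*C(25,5) / C(38,6)
= 13*53130 / 2760681
= 690690/2760681 = 2990/11951

2990/11951


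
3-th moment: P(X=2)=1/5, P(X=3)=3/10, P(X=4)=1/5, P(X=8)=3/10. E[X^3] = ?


E[X^3] = sum(x^3 * P(x))
= 8*1/5 + 27*3/10 + 64*1/5 + 512*3/10
= 1761/10

1761/10


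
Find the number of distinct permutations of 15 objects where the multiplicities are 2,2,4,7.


15! = 1307674368000
Denominator: 2!=2 * 2!=2 * 4!=24 * 7!=5040
Coefficient = 1307674368000 / 483840 = 2702700

2702700


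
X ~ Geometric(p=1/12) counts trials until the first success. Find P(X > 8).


P(X > 8) = P(first 8 trials all fail) = (1-p)^8 = (11/12)^8 = 214358881/429981696

214358881/429981696


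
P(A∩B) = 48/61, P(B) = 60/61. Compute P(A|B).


P(A|B) = P(A∩B)/P(B) = (48/61)/(60/61) = 48/60 = 4/5

4/5


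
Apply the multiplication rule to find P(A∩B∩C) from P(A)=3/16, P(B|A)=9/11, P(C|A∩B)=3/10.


P(A∩B∩C) = P(A) * P(B|A) * P(C|A∩B)
= 3/16 * 9/11 * 3/10
= 27/176 * 3/10 = 81/1760

81/1760


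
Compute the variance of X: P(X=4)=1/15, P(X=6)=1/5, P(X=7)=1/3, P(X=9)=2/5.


E[X] = 37/5, E[X^2] = 57
Var(X) = E[X^2] - (E[X])^2 = 57 - (37/5)^2 = 56/25

56/25


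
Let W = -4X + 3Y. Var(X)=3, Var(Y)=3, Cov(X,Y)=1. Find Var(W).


Var(-4X + 3Y) = (-4)^2*Var(X) + 3^2*Var(Y) + 2*(-4)*3*Cov(X,Y)
= 16*3 + 9*3 - 24*1
= 48 + 27 - 24 = 51

51


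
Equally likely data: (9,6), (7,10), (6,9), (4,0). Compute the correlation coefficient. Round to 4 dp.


Cov(X,Y) = 3.8750, Var(X) = 3.2500, Var(Y) = 15.1875
rho = Cov/(sqrt(VarX)*sqrt(VarY)) = 0.5516

0.5516


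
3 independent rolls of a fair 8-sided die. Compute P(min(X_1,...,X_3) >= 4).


P(min >= 4) = P(all X_i >= 4) = (P(X_1 >= 4))^3
= (5/8)^3 = 125/512

125/512


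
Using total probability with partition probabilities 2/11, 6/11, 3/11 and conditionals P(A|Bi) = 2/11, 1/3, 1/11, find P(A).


P(A) = P(A|B1)P(B1) + P(A|B2)P(B2) + P(A|B3)P(B3)
= 2/11*2/11 + 1/3*6/11 + 1/11*3/11
= 4/121 + 2/11 + 3/121 = 29/121

29/121


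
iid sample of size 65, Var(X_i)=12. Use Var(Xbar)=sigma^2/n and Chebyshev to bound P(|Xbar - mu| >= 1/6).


Var(Xbar) = Var(X)/n = 12/65
Chebyshev: P(|Xbar-mu| >= 1/6) <= Var(Xbar)/(1/6)^2 = (12/65)/(1/36) = 432/65
Bound exceeds 1, so trivial bound: 1

1


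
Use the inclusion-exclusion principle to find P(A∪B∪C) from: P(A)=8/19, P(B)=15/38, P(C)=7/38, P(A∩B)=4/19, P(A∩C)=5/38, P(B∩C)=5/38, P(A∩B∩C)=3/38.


P(A∪B∪C) = P(A)+P(B)+P(C) - P(AB)-P(AC)-P(BC) + P(ABC)
= 8/19+15/38+7/38 - 4/19-5/38-5/38 + 3/38
= 23/38

23/38


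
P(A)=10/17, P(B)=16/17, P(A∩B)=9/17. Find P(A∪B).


P(A∪B) = P(A) + P(B) - P(A∩B)
= 10/17 + 16/17 - 9/17 = 1

1


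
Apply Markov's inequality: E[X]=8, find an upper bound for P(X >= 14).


Markov: P(X >= a) <= E[X]/a
P(X >= 14) <= 8/14 = 4/7

4/7


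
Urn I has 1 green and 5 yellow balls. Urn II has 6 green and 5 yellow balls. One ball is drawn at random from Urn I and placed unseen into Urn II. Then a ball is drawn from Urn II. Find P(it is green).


P(transfer green) = 1/6; P(transfer yellow) = 5/6
If green transferred: Urn II has 7 green of 12, so P(green|green moved) = 7/12
If yellow transferred: Urn II has 6 green of 12, so P(green|yellow moved) = 1/2
By total probability: P(green) = 1/6*7/12 + 5/6*1/2 = 37/72

37/72


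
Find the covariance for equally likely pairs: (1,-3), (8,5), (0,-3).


E[X]=3, E[Y]=-1/3, E[XY]=37/3
Cov(X,Y) = E[XY] - E[X]E[Y] = 37/3 - 3*-1/3 = 40/3

40/3


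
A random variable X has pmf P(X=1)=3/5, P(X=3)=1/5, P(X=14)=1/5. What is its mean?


E[X] = sum(x * P(x))
= 1*3/5 + 3*1/5 + 14*1/5
= 4

4


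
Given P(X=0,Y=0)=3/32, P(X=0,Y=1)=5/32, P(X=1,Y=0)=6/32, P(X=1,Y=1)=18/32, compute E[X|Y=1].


P(Y=1) = 23/32
E[X|Y=1] = (0*5 + 1*18)/23 = 18/23

18/23


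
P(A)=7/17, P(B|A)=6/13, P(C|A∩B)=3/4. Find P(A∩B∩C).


P(A∩B∩C) = P(A) * P(B|A) * P(C|A∩B)
= 7/17 * 6/13 * 3/4
= 42/221 * 3/4 = 63/442

63/442


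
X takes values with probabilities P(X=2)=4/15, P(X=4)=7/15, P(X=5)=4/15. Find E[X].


E[X] = sum(x * P(x))
= 2*4/15 + 4*7/15 + 5*4/15
= 56/15

56/15


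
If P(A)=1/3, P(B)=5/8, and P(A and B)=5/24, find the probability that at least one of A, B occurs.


P(A∪B) = P(A) + P(B) - P(A∩B)
= 1/3 + 5/8 - 5/24 = 3/4

3/4


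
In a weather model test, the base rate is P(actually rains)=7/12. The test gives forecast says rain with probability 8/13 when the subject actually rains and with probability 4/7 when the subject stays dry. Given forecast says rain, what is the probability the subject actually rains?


P(A) = P(A|B)P(B) + P(A|B')P(B') = 8/13*7/12 + 4/7*5/12 = 163/273
P(B|A) = P(A|B)P(B)/P(A) = (14/39)/(163/273) = 98/163

98/163


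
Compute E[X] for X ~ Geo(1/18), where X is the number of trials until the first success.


For geometric (trials until first success), E[X] = 1/p = 1/(1/18) = 18

18


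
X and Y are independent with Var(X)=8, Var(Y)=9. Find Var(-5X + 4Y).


Independence => Cov(X,Y)=0
Var(-5X + 4Y) = (-5)^2*Var(X) + 4^2*Var(Y)
= 25*8 + 16*9 = 344

344


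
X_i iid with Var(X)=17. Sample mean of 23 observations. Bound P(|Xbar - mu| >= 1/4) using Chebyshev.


Var(Xbar) = Var(X)/n = 17/23
Chebyshev: P(|Xbar-mu| >= 1/4) <= Var(Xbar)/(1/4)^2 = (17/23)/(1/16) = 272/23
Bound exceeds 1, so trivial bound: 1

1


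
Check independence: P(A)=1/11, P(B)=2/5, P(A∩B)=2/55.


P(A)*P(B) = 1/11*2/5 = 2/55
P(A∩B) = 2/55, which equals P(A)P(B), so independent

Yes, A and B are independent


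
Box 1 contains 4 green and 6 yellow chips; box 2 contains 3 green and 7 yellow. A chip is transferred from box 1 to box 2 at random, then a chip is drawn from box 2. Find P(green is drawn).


P(transfer green) = 4/10 = 2/5; P(transfer yellow) = 3/5
If green transferred: Urn II has 4 green of 11, so P(green|green moved) = 4/11
If yellow transferred: Urn II has 3 green of 11, so P(green|yellow moved) = 3/11
By total probability: P(green) = 2/5*4/11 + 3/5*3/11 = 17/55

17/55


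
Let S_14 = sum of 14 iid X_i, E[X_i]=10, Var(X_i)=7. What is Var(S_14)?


By independence, Var(S_n) = n*Var(X_1) = 14*7 = 98

98


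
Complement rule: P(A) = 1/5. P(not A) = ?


P(A') = 1 - P(A) = 1 - 1/5 = 4/5

4/5


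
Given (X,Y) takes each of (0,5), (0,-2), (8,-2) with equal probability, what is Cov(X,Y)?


E[X]=8/3, E[Y]=1/3, E[XY]=-16/3
Cov(X,Y) = E[XY] - E[X]E[Y] = -16/3 - 8/3*1/3 = -56/9

-56/9


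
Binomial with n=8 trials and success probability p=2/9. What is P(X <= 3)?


P(X<=3) = P(X=0) + P(X=1) + P(X=2) + P(X=3)
= 5764801/43046721 + 13176688/43046721 + 13176688/43046721 + 7529536/43046721
= 39647713/43046721

39647713/43046721


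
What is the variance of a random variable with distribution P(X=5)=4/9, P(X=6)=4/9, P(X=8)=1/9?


E[X] = 52/9, E[X^2] = 308/9
Var(X) = E[X^2] - (E[X])^2 = 308/9 - (52/9)^2 = 68/81

68/81


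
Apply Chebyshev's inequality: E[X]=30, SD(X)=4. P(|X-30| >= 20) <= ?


k = 20/4 = 5
Chebyshev: P(|X-mu| >= k*sigma) <= 1/k^2 = 1/5^2 = 1/25

1/25


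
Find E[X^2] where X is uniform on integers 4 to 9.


E[X^2] = (1/6) * sum(x^2 for x=4..9)
= 271/6

271/6


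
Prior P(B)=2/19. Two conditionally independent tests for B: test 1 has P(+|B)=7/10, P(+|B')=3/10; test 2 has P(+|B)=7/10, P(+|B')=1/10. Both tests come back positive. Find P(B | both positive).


After test 1: P(+) = 7/10*2/19 + 3/10*17/19 = 13/38
P(B|+) = (7/95)/(13/38) = 14/65
After test 2 (use post1 as new prior): P(+) = 7/10*14/65 + 1/10*51/65 = 149/650
P(B|+,+) = (49/325)/(149/650) = 98/149

98/149


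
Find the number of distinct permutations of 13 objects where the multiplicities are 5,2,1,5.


13! = 6227020800
Denominator: 5!=120 * 2!=2 * 1!=1 * 5!=120
Coefficient = 6227020800 / 28800 = 216216

216216


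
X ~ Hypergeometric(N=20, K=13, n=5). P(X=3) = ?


P(X=3) = C(13,3)*C(7,2) / C(20,5)
= 286*21 / 15504
= 6006/15504 = 1001/2584

1001/2584


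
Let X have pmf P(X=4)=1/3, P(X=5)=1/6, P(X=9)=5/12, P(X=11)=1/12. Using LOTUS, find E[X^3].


E[X^3] = sum(g(x)*P(x))
= 64*1/3 + 125*1/6 + 729*5/12 + 1331*1/12
= 2741/6

2741/6


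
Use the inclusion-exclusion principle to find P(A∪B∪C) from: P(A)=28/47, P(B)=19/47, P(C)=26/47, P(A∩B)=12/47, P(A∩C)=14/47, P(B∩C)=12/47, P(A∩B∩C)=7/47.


P(A∪B∪C) = P(A)+P(B)+P(C) - P(AB)-P(AC)-P(BC) + P(ABC)
= 28/47+19/47+26/47 - 12/47-14/47-12/47 + 7/47
= 42/47

42/47


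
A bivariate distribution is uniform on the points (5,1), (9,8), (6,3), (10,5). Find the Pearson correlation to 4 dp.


Cov(X,Y) = 4.3750, Var(X) = 4.2500, Var(Y) = 6.6875
rho = Cov/(sqrt(VarX)*sqrt(VarY)) = 0.8206

0.8206


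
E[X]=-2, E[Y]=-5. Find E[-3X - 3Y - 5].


E[-3X - 3Y - 5] = -3*E[X] - 3*E[Y] - 5
= (-3)*(-2) + (-3)*(-5) + (-5)
= 6 + 15 - 5 = 16

16


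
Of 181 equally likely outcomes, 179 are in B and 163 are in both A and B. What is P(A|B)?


P(A|B) = P(A∩B)/P(B) = (163/181)/(179/181) = 163/179

163/179
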